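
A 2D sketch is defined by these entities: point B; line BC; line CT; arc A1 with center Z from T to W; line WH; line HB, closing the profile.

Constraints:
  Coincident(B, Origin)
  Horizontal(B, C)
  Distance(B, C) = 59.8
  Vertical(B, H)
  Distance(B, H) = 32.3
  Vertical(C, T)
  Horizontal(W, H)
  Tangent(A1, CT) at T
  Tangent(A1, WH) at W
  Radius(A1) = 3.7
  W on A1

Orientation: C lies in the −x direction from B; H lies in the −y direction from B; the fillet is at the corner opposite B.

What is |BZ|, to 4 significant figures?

62.97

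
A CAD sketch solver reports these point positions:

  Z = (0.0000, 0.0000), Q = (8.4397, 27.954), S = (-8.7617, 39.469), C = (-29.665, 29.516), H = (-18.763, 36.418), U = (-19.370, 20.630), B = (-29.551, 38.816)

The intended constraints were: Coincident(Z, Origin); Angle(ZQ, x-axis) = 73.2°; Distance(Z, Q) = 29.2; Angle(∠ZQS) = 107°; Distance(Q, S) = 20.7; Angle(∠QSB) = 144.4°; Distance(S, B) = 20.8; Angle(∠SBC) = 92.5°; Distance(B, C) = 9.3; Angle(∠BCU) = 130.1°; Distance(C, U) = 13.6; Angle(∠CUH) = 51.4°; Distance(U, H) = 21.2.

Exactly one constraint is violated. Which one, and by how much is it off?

Distance(U, H) = 21.2 — off by 5.40.

Z = (0.00, 0.00) ✓; ZQ at 73.20° ✓; |ZQ| = 29.20 ✓; ∠ZQS = 107.0° ✓; |QS| = 20.70 ✓; ∠QSB = 144.4° ✓; |SB| = 20.80 ✓; ∠SBC = 92.50° ✓; |BC| = 9.301 ✓; ∠BCU = 130.1° ✓; |CU| = 13.60 ✓; ∠CUH = 51.40° ✓; |UH| = 15.80 ✗.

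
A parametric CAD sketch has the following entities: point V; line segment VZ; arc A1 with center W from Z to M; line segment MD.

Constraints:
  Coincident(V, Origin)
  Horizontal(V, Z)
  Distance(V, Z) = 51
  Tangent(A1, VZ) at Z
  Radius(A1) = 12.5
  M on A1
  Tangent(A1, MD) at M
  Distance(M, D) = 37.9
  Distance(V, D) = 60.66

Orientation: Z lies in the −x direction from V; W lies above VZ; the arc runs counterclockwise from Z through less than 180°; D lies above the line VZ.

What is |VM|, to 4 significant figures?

40.21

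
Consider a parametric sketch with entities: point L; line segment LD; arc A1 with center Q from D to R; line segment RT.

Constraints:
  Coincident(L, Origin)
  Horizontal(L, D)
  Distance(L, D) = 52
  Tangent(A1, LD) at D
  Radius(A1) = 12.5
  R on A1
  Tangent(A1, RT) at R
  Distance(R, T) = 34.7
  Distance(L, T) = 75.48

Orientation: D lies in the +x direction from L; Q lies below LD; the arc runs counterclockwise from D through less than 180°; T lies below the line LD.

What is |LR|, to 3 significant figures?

44.9

Checks: ∠(QD, DL) = 90.00° ✓; |QD| = 12.50 ✓; |QR| = 12.50 ✓; ∠(QR, RT) = 90.00° ✓; |RT| = 34.70 ✓; |LT| = 75.48 ✓.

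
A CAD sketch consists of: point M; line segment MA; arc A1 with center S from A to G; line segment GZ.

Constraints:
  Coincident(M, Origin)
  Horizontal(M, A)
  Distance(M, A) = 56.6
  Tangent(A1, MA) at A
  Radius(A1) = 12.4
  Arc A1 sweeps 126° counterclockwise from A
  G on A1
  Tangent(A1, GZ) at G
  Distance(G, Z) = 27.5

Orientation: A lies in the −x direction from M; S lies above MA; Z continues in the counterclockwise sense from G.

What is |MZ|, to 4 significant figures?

75.46

M is at the origin; MA is horizontal with |MA| = 56.6 and A on the −x side, so A = (-56.60, 0.000). Since A1 is tangent to MA there, SA ⟂ MA, so S = A + (0, 12.4) = (-56.60, 12.40). On A1, A sits at bearing -90° from S; a 126° counterclockwise sweep puts G at bearing 36°, so G = S + 12.4·(cos 36°, sin 36°) = (-46.57, 19.69). The tangent condition forces SG to be normal to GZ, so GZ runs along (−sin 36°, cos 36°); with |GZ| = 27.5, Z = (-62.73, 41.94). Then |MZ| = |Z − M| = 75.46.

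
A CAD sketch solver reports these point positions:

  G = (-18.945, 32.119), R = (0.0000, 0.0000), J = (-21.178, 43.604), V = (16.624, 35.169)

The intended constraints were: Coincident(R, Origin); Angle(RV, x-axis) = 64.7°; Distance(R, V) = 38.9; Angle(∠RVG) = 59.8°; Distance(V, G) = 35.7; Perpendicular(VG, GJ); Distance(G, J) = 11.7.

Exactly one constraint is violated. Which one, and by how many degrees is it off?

Perpendicular(VG, GJ) — off by 6.10°.

R = (0.00, 0.00) ✓; RV at 64.70° ✓; |RV| = 38.90 ✓; ∠RVG = 59.80° ✓; |VG| = 35.70 ✓; ∠(VG, GJ) = 83.90° ✗; |GJ| = 11.70 ✓.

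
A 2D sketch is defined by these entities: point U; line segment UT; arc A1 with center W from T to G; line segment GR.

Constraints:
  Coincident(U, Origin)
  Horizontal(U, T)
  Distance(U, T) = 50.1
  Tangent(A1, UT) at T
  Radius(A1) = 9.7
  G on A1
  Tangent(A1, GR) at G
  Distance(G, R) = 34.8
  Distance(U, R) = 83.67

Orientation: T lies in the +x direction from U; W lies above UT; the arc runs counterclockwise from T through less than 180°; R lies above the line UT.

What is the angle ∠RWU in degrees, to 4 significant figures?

147.0°

U is at the origin; UT is horizontal with |UT| = 50.1 and T on the +x side, so T = (50.10, 0.000). Tangency of A1 to UT means the radius WT is perpendicular to UT, so W = T + (0, 9.7) = (50.10, 9.700). Since WG ⟂ GR (tangency), |WR| = √(9.7² + 34.8²) = 36.13 regardless of where G sits on A1. So R lies on both circle(U, 83.67) and circle(W, 36.13); the above-UT intersection is R = (76.10, 34.79). G is the foot of the tangent from R: G = (58.46, 4.785).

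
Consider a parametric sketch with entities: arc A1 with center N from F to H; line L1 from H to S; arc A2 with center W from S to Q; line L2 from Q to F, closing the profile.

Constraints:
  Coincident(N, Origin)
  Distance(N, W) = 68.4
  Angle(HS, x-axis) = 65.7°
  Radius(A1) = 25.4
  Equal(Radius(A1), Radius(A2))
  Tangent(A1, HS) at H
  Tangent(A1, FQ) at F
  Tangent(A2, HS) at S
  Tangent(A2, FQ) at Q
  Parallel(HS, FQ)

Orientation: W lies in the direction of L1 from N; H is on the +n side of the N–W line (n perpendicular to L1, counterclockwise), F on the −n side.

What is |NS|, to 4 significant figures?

72.96

Tangency of A1 to both parallel lines with radius 25.4 puts H and F at N ± 25.4·n: H = (-23.15, 10.45), F = (23.15, -10.45). Equal radii place S and Q the same way about W: S = W + 25.4·n = (4.998, 72.79), Q = W − 25.4·n = (51.30, 51.89). Then |NS| = |S − N| = 72.96.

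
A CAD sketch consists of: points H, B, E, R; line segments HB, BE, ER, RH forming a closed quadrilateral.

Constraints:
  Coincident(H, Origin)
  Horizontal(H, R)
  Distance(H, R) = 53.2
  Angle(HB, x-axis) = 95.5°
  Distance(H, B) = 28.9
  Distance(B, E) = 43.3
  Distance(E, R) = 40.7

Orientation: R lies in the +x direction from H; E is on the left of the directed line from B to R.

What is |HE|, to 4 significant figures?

55.00

H is at the origin; HR is horizontal with |HR| = 53.2 and R in +x, so R = (53.2, 0). HB runs at 95.5° with |HB| = 28.9, so B = (-2.770, 28.77). E is determined by |BE| = 43.3 and |ER| = 40.7 together: it lies at the intersection of circle(B, 43.3) and circle(R, 40.7). With |BR| = 62.93, the foot of the radical line on BR is 33.20 from B and the perpendicular offset is √(43.3² − 33.20²) = 27.80. Taking the left-of-BR solution: E = (39.46, 38.31).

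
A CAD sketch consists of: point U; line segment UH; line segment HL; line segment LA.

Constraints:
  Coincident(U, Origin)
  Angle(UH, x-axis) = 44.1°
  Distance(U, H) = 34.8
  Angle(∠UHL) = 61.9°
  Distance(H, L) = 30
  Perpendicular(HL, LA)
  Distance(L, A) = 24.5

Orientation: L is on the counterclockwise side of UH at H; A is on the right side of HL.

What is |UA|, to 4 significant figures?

56.85

U is at the origin; UH runs at 44.1° with length 34.8, so H = 34.8·(cos 44.1°, sin 44.1°) = (24.99, 24.22). ∠UHL = 61.9°, so HL runs at 44.1° + (180° − 61.9°) = 162.2° from the x-axis; with |HL| = 30.0, L = H + 30.0·(cos 162.2°, sin 162.2°) = (-3.573, 33.39). The perpendicularity gives LA at right angles to HL; with |LA| = 24.5 on the right of HL, A = L + 24.5·(0.3057, 0.9521) = (3.916, 56.72). Then |UA| = |A − U| = 56.85.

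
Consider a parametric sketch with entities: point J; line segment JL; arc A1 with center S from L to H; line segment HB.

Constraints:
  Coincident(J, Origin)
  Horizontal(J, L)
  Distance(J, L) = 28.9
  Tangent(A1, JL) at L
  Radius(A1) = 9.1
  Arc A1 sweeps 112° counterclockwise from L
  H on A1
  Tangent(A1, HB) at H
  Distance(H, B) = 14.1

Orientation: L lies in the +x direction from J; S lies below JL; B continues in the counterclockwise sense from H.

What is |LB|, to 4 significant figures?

25.78

J is at the origin; J and L share the same y with |JL| = 28.9 and L on the +x side, so L = (28.90, 0.000). The tangent condition forces SL to be normal to JL, so S = L + (0, -9.1) = (28.90, -9.100). On A1, L sits at bearing 90° from S; a 112° counterclockwise sweep puts H at bearing 202°, so H = S + 9.1·(cos 202°, sin 202°) = (20.46, -12.51). Tangency of A1 to HB means the radius SH is perpendicular to HB, so HB runs along (−sin 202°, cos 202°); with |HB| = 14.1, B = (25.74, -25.58). Then |LB| = |B − L| = 25.78.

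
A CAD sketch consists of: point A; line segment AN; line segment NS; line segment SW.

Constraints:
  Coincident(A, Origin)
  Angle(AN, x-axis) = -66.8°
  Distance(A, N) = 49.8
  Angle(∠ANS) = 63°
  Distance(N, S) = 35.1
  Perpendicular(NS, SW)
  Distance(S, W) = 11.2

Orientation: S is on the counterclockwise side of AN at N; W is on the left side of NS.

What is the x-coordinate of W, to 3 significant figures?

33.5

A is at the origin; AN runs at -66.8° with length 49.8, so N = 49.8·(cos -66.8°, sin -66.8°) = (19.6, -45.8). ∠ANS = 63.0°, so NS runs at -66.8° + (180° − 63.0°) = 50.2° from the x-axis; with |NS| = 35.1, S = N + 35.1·(cos 50.2°, sin 50.2°) = (42.1, -18.8). NS is perpendicular to SW; with |SW| = 11.2 on the left of NS, W = S + 11.2·(-0.768, 0.640) = (33.5, -11.6). So W.x = 33.5.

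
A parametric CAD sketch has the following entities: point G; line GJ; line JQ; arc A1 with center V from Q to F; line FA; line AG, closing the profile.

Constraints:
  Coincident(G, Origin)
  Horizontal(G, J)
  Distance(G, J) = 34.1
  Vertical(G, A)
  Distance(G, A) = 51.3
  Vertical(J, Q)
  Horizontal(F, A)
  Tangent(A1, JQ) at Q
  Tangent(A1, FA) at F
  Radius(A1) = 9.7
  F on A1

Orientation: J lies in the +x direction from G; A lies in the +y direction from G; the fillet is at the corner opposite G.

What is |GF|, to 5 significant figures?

56.807

G is at the origin; G and J share the same y with |GJ| = 34.1 and J on the +x side, so J = (34.100, 0.0000). G and A share the same x with |GA| = 51.3 and A on the +y side, so A = (0.0000, 51.300). The virtual corner opposite G is at (34.100, 51.300). A1 meets JQ tangentially, so VQ is at right angles to JQ and the tangent condition forces VF to be normal to FA, with radius 9.7, so the center V sits 9.7 in from both sides at V = (24.400, 41.600). That places the tangent points at Q = (34.100, 41.600) on JQ and F = (24.400, 51.300) on FA. Then |GF| = |F − G| = 56.807.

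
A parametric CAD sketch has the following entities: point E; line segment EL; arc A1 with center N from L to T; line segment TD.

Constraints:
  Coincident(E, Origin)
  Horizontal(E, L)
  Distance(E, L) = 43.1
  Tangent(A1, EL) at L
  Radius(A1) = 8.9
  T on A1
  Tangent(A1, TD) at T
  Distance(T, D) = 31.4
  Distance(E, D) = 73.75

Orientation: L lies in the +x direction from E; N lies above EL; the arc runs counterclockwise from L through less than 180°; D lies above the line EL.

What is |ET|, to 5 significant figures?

50.954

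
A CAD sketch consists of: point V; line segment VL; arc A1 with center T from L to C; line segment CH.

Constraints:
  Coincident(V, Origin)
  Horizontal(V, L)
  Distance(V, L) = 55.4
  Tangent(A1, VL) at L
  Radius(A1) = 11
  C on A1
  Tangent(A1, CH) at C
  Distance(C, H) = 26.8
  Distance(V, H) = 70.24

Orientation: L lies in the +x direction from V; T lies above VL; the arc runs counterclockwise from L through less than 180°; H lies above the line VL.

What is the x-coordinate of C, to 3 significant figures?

65.9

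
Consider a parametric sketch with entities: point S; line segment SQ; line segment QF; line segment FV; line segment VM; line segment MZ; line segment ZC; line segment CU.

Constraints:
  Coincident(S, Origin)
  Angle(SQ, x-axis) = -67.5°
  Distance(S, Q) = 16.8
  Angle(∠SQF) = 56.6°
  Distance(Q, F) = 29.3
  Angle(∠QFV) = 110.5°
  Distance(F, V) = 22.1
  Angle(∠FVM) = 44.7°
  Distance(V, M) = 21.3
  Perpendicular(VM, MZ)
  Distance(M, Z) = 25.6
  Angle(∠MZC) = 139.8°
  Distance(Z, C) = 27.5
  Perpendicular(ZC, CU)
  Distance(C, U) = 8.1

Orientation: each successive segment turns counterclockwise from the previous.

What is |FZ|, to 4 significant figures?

11.51

S is at the origin; SQ runs at -67.5° with length 16.8, so Q = (6.429, -15.52). ∠SQF = 56.6° gives QF at 55.90° from the x-axis; with |QF| = 29.3, F = (22.86, 8.741). ∠QFV = 110.5° gives FV at 125.4° from the x-axis; with |FV| = 22.1, V = (10.05, 26.76). ∠FVM = 44.7° gives VM at -99.30° from the x-axis; with |VM| = 21.3, M = (6.612, 5.735). The perpendicularity gives MZ at right angles to VM, so MZ runs at -9.300°; with |MZ| = 25.6, Z = (31.88, 1.598). Then |FZ| = |Z − F| = 11.51.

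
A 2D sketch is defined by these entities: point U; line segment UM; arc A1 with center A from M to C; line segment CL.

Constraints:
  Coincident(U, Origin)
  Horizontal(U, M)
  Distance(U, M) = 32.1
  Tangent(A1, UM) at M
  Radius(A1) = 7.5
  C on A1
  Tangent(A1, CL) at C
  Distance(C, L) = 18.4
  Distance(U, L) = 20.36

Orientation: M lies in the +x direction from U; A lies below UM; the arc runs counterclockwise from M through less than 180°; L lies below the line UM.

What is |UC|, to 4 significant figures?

26.93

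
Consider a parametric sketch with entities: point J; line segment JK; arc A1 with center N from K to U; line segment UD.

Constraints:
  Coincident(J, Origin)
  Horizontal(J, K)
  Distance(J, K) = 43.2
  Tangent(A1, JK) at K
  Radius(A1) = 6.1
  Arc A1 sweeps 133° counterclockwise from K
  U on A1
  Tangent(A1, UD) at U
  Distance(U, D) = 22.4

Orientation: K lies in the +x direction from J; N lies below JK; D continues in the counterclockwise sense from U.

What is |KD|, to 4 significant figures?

28.75

J is at the origin; J and K share the same y with |JK| = 43.2 and K on the +x side, so K = (43.20, 0.000). Since A1 is tangent to JK there, NK ⟂ JK, so N = K + (0, -6.1) = (43.20, -6.100). On A1, K sits at bearing 90° from N; a 133° counterclockwise sweep puts U at bearing 223°, so U = N + 6.1·(cos 223°, sin 223°) = (38.74, -10.26). Since A1 is tangent to UD there, NU ⟂ UD, so UD runs along (−sin 223°, cos 223°); with |UD| = 22.4, D = (54.02, -26.64). Then |KD| = |D − K| = 28.75.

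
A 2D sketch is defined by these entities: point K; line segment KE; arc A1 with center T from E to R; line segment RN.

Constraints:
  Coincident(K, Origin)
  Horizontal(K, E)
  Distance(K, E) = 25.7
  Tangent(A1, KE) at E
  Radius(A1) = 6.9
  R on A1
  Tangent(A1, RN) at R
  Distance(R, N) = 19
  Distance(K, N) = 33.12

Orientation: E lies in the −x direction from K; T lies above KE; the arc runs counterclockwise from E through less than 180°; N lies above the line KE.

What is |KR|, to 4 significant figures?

20.21

K is at the origin; K and E share the same y with |KE| = 25.7 and E on the −x side, so E = (-25.70, 0.000). The tangent condition forces TE to be normal to KE, so T = E + (0, 6.9) = (-25.70, 6.900). Since TR ⟂ RN (tangency), |TN| = √(6.9² + 19.0²) = 20.21 regardless of where R sits on A1. So N lies on both circle(K, 33.12) and circle(T, 20.21); the above-KE intersection is N = (-20.10, 26.32). R is the foot of the tangent from N: R = (-18.82, 7.367).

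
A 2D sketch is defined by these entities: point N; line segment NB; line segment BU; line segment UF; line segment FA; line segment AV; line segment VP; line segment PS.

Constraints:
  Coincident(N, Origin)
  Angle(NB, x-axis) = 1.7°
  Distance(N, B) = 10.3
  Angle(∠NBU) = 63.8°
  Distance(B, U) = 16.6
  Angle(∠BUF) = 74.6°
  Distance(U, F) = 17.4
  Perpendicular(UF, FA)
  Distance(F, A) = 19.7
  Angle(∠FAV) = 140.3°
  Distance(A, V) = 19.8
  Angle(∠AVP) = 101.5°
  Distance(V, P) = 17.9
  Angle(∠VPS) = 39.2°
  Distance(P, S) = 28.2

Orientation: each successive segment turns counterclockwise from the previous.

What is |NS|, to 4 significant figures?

12.77

N is at the origin; NB runs at 1.7° with length 10.3, so B = (10.30, 0.3056). ∠NBU = 63.8° gives BU at 117.9° from the x-axis; with |BU| = 16.6, U = (2.528, 14.98). ∠BUF = 74.6° gives UF at -136.7° from the x-axis; with |UF| = 17.4, F = (-10.14, 3.043). UF ⟂ FA, so FA runs at -46.70°; with |FA| = 19.7, A = (3.375, -11.29). ∠FAV = 140.3° gives AV at -7.000° from the x-axis; with |AV| = 19.8, V = (23.03, -13.71). ∠AVP = 101.5° gives VP at 71.50° from the x-axis; with |VP| = 17.9, P = (28.71, 3.268). ∠VPS = 39.2° gives PS at -147.7° from the x-axis; with |PS| = 28.2, S = (4.871, -11.80). Then |NS| = |S − N| = 12.77.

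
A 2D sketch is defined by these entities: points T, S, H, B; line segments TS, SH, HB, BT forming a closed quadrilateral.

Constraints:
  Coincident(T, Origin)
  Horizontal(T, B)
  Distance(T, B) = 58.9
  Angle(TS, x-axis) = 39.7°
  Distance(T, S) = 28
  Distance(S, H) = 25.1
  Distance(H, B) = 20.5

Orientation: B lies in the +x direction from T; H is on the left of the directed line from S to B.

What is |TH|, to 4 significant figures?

49.40

Checks: T.y = 0.00, B.y = 0.00 ✓; |SH| = 25.10 ✓; |HB| = 20.50 ✓.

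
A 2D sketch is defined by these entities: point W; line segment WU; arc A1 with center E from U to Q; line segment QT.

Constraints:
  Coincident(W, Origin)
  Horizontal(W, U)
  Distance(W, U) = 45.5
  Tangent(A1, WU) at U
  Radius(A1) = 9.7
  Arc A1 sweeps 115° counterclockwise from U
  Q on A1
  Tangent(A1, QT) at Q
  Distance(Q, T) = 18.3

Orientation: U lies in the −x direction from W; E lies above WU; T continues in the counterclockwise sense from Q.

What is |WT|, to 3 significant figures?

53.8

W is at the origin; W and U share the same y with |WU| = 45.5 and U on the −x side, so U = (-45.5, 0.00). A1 meets WU tangentially, so EU is at right angles to WU, so E = U + (0, 9.7) = (-45.5, 9.70). On A1, U sits at bearing -90° from E; a 115° counterclockwise sweep puts Q at bearing 25°, so Q = E + 9.7·(cos 25°, sin 25°) = (-36.7, 13.8). The tangent condition forces EQ to be normal to QT, so QT runs along (−sin 25°, cos 25°); with |QT| = 18.3, T = (-44.4, 30.4). Then |WT| = |T − W| = 53.8.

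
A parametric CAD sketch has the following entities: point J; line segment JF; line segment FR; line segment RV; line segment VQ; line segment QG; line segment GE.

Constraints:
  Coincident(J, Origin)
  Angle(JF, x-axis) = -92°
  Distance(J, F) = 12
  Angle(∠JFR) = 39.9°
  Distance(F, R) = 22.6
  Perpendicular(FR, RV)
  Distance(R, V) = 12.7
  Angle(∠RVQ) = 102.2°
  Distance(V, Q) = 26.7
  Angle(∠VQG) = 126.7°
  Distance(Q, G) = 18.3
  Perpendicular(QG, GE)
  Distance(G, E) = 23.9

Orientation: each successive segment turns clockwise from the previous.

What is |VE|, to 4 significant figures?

34.35

J is at the origin; JF runs at -92.0° with length 12.0, so F = (-0.4188, -11.99). ∠JFR = 39.9° gives FR at 127.9° from the x-axis; with |FR| = 22.6, R = (-14.30, 5.841). FR ⟂ RV, so RV runs at 37.90°; with |RV| = 12.7, V = (-4.280, 13.64). ∠RVQ = 102.2° gives VQ at -39.90° from the x-axis; with |VQ| = 26.7, Q = (16.20, -3.485). ∠VQG = 126.7° gives QG at -93.20° from the x-axis; with |QG| = 18.3, G = (15.18, -21.76). The perpendicularity gives GE at right angles to QG, so GE runs at 176.8°; with |GE| = 23.9, E = (-8.681, -20.42). Then |VE| = |E − V| = 34.35.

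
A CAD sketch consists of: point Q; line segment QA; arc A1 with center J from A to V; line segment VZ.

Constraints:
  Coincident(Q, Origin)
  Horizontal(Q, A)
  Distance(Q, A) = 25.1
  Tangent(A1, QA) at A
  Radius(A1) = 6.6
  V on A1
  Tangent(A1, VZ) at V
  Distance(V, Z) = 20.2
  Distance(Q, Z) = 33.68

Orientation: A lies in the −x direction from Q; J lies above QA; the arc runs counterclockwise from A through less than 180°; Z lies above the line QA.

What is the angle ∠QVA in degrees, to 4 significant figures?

112.3°

Q is at the origin; Q and A share the same y with |QA| = 25.1 and A on the −x side, so A = (-25.10, 0.000). A1 meets QA tangentially, so JA is at right angles to QA, so J = A + (0, 6.6) = (-25.10, 6.600). Since JV ⟂ VZ (tangency), |JZ| = √(6.6² + 20.2²) = 21.25 regardless of where V sits on A1. So Z lies on both circle(Q, 33.68) and circle(J, 21.25); the above-QA intersection is Z = (-19.87, 27.20). V is the foot of the tangent from Z: V = (-18.51, 7.042).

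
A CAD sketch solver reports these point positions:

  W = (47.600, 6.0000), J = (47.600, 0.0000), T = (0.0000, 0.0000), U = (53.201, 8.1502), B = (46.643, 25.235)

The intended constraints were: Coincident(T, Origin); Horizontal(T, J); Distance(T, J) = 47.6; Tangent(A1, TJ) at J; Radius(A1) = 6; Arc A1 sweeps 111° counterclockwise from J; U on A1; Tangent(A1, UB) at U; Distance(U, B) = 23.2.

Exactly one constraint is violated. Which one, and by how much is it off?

Distance(U, B) = 23.2 — off by 4.90.

T = (0.00, 0.00) ✓; T.y = 0.00, J.y = 0.00 ✓; |TJ| = 47.60 ✓; ∠(WJ, JT) = 90.00° ✓; |WJ| = 6.000 ✓; bearing(W→U) − bearing(W→J) = 111.0° ✓; |WU| = 6.000 ✓; ∠(WU, UB) = 90.00° ✓; |UB| = 18.30 ✗.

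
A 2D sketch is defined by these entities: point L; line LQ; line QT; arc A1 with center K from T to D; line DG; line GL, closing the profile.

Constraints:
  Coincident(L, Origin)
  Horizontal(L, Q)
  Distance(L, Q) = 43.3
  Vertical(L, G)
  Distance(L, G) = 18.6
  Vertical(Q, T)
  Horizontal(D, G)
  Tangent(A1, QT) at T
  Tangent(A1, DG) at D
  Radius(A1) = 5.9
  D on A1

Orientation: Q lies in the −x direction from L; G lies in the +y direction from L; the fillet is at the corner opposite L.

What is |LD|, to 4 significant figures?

41.77

The virtual corner opposite L is at (-43.30, 18.60). Tangency of A1 to QT means the radius KT is perpendicular to QT and the tangent condition forces KD to be normal to DG, with radius 5.9, so the center K sits 5.9 in from both sides at K = (-37.40, 12.70). That places the tangent points at T = (-43.30, 12.70) on QT and D = (-37.40, 18.60) on DG. Then |LD| = |D − L| = 41.77.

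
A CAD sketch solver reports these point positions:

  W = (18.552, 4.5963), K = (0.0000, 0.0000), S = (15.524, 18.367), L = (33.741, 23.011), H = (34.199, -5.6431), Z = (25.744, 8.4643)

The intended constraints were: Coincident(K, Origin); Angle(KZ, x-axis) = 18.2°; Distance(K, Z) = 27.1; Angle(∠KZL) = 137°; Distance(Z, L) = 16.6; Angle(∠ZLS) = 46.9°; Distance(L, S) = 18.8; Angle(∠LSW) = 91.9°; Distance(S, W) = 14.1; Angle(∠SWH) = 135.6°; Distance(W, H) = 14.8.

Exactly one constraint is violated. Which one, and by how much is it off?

Distance(W, H) = 14.8 — off by 3.90.

K = (0.00, 0.00) ✓; KZ at 18.20° ✓; |KZ| = 27.10 ✓; ∠KZL = 137.0° ✓; |ZL| = 16.60 ✓; ∠ZLS = 46.90° ✓; |LS| = 18.80 ✓; ∠LSW = 91.90° ✓; |SW| = 14.10 ✓; ∠SWH = 135.6° ✓; |WH| = 18.70 ✗.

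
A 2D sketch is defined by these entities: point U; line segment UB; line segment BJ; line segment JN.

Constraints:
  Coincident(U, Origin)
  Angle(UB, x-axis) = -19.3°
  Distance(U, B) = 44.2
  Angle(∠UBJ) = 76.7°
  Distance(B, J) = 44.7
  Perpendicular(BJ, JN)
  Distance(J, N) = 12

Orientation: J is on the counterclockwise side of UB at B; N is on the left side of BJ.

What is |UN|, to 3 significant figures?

46.4

∠UBJ = 76.7°, so BJ runs at -19.3° + (180° − 76.7°) = 84.0° from the x-axis; with |BJ| = 44.7, J = B + 44.7·(cos 84.0°, sin 84.0°) = (46.4, 29.8). The perpendicularity gives JN at right angles to BJ; with |JN| = 12.0 on the left of BJ, N = J + 12.0·(-0.995, 0.105) = (34.5, 31.1). Then |UN| = |N − U| = 46.4.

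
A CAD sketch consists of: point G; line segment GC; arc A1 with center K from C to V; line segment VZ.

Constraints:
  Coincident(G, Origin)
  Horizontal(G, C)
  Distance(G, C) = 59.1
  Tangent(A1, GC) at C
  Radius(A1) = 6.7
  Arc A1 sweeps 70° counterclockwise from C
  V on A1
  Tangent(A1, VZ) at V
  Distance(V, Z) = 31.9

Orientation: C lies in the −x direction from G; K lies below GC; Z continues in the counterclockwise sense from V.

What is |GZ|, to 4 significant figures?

83.70

G is at the origin; GC is horizontal with |GC| = 59.1 and C on the −x side, so C = (-59.10, 0.000). Tangency of A1 to GC means the radius KC is perpendicular to GC, so K = C + (0, -6.7) = (-59.10, -6.700). On A1, C sits at bearing 90° from K; a 70° counterclockwise sweep puts V at bearing 160°, so V = K + 6.7·(cos 160°, sin 160°) = (-65.40, -4.408). Tangency of A1 to VZ means the radius KV is perpendicular to VZ, so VZ runs along (−sin 160°, cos 160°); with |VZ| = 31.9, Z = (-76.31, -34.38). Then |GZ| = |Z − G| = 83.70.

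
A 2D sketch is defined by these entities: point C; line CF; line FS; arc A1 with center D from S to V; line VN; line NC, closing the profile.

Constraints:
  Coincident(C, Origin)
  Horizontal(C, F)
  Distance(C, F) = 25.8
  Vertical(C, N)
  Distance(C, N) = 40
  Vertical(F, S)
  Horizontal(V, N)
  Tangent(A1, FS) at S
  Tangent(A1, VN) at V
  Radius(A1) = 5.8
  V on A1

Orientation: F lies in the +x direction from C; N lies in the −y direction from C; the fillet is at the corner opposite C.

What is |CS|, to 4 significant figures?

42.84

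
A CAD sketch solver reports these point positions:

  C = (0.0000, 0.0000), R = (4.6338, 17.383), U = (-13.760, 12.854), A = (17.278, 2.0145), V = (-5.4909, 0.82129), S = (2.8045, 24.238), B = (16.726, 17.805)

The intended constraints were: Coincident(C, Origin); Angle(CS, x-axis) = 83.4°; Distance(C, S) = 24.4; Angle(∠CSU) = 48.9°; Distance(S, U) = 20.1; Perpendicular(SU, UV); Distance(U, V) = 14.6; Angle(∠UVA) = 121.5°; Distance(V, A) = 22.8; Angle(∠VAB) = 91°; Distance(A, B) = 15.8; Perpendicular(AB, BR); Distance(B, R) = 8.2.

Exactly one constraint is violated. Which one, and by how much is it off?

Distance(B, R) = 8.2 — off by 3.90.

C = (0.00, 0.00) ✓; CS at 83.40° ✓; |CS| = 24.40 ✓; ∠CSU = 48.90° ✓; |SU| = 20.10 ✓; ∠(SU, UV) = 90.00° ✓; |UV| = 14.60 ✓; ∠UVA = 121.5° ✓; |VA| = 22.80 ✓; ∠VAB = 91.00° ✓; |AB| = 15.80 ✓; ∠(AB, BR) = 90.00° ✓; |BR| = 12.10 ✗.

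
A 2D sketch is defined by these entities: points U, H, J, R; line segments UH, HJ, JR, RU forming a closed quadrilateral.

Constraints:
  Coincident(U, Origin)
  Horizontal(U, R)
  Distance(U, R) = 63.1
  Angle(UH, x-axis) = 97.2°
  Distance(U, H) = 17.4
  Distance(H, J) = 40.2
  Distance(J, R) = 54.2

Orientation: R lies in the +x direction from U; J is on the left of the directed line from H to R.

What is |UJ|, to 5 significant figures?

51.450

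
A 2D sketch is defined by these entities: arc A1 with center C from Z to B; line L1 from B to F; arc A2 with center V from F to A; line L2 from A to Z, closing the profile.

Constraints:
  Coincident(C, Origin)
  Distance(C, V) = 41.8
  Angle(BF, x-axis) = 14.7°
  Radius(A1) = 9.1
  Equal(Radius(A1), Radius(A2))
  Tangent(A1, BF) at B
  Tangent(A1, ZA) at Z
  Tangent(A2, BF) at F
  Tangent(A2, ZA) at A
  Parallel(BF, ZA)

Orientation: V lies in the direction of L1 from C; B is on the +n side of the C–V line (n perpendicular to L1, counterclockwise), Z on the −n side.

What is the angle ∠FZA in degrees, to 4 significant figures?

23.53°

Tangency of A1 to both parallel lines with radius 9.1 puts B and Z at C ± 9.1·n: B = (-2.309, 8.802), Z = (2.309, -8.802). Equal radii place F and A the same way about V: F = V + 9.1·n = (38.12, 19.41), A = V − 9.1·n = (42.74, 1.805). Then cos ∠FZA = ZF·ZA / (|ZF||ZA|), giving 23.53°.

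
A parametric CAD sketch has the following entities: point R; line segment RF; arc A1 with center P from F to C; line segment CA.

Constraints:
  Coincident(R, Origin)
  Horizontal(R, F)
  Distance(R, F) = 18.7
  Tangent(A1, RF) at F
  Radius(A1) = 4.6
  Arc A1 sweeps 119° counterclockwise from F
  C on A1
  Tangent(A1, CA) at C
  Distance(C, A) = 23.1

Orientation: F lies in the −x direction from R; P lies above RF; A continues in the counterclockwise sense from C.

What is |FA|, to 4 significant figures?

27.97

R is at the origin; R and F share the same y with |RF| = 18.7 and F on the −x side, so F = (-18.70, 0.000). A1 meets RF tangentially, so PF is at right angles to RF, so P = F + (0, 4.6) = (-18.70, 4.600). On A1, F sits at bearing -90° from P; a 119° counterclockwise sweep puts C at bearing 29°, so C = P + 4.6·(cos 29°, sin 29°) = (-14.68, 6.830). Since A1 is tangent to CA there, PC ⟂ CA, so CA runs along (−sin 29°, cos 29°); with |CA| = 23.1, A = (-25.88, 27.03). Then |FA| = |A − F| = 27.97.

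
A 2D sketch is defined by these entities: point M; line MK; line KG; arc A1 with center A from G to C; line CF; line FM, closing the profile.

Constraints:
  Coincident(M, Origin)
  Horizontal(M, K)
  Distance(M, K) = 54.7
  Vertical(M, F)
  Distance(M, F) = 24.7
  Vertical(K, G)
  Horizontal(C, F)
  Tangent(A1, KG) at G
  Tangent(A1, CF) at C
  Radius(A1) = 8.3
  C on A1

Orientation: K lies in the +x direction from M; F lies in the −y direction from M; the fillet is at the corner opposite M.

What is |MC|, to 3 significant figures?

52.6

M is at the origin; MK is horizontal with |MK| = 54.7 and K on the +x side, so K = (54.7, 0.00). MF is vertical with |MF| = 24.7 and F on the −y side, so F = (0.00, -24.7). The virtual corner opposite M is at (54.7, -24.7). The tangent condition forces AG to be normal to KG and since A1 is tangent to CF there, AC ⟂ CF, with radius 8.3, so the center A sits 8.3 in from both sides at A = (46.4, -16.4). That places the tangent points at G = (54.7, -16.4) on KG and C = (46.4, -24.7) on CF. Then |MC| = |C − M| = 52.6.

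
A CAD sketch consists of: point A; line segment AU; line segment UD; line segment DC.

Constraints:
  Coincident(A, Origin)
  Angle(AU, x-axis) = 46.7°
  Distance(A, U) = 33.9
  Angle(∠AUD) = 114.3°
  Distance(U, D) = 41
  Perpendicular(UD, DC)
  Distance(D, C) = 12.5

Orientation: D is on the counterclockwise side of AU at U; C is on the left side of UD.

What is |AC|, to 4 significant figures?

57.95

A is at the origin; AU runs at 46.7° with length 33.9, so U = 33.9·(cos 46.7°, sin 46.7°) = (23.25, 24.67). ∠AUD = 114.3°, so UD runs at 46.7° + (180° − 114.3°) = 112.4° from the x-axis; with |UD| = 41.0, D = U + 41.0·(cos 112.4°, sin 112.4°) = (7.625, 62.58). The perpendicularity gives DC at right angles to UD; with |DC| = 12.5 on the left of UD, C = D + 12.5·(-0.9245, -0.3811) = (-3.931, 57.81). Then |AC| = |C − A| = 57.95.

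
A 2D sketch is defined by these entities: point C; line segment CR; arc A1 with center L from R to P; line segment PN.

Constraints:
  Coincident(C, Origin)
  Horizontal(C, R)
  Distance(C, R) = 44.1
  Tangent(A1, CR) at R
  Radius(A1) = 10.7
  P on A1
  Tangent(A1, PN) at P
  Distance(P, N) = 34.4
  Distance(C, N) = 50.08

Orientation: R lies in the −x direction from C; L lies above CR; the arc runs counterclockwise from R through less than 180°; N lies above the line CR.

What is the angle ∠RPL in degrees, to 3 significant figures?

50.7°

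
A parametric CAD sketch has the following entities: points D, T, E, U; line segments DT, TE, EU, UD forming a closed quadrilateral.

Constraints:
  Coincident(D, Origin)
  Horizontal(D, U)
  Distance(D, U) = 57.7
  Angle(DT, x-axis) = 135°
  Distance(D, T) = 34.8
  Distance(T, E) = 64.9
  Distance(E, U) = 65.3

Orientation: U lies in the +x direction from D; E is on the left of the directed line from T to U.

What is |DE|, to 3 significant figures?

66.5

D is at the origin; D and U share the same y with |DU| = 57.7 and U in +x, so U = (57.7, 0). DT runs at 135.0° with |DT| = 34.8, so T = (-24.6, 24.6). E is determined by |TE| = 64.9 and |EU| = 65.3 together: it lies at the intersection of circle(T, 64.9) and circle(U, 65.3). With |TU| = 85.9, the foot of the radical line on TU is 42.7 from T and the perpendicular offset is √(64.9² − 42.7²) = 48.9. Taking the left-of-TU solution: E = (30.3, 59.3).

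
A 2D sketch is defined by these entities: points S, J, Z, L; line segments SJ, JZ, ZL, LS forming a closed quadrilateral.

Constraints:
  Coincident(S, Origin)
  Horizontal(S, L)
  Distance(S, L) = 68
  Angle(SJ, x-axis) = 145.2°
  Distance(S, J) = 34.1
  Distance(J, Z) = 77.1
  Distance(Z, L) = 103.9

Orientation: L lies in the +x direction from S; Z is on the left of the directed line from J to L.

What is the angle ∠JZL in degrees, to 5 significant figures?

63.516°

S is at the origin; SL is horizontal with |SL| = 68.0 and L in +x, so L = (68.0, 0). SJ runs at 145.2° with |SJ| = 34.1, so J = (-28.001, 19.461). Z is determined by |JZ| = 77.1 and |ZL| = 103.9 together: it lies at the intersection of circle(J, 77.1) and circle(L, 103.9). With |JL| = 97.954, the foot of the radical line on JL is 24.216 from J and the perpendicular offset is √(77.1² − 24.216²) = 73.198. Taking the left-of-JL solution: Z = (10.275, 86.389).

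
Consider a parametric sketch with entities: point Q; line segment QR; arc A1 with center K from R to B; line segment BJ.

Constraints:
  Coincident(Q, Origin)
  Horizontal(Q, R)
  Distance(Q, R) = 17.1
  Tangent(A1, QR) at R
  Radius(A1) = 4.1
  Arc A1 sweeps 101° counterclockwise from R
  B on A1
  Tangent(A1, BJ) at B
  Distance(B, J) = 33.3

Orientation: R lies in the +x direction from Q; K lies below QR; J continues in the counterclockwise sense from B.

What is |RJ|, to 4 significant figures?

37.64

Q is at the origin; QR is horizontal with |QR| = 17.1 and R on the +x side, so R = (17.10, 0.000). Since A1 is tangent to QR there, KR ⟂ QR, so K = R + (0, -4.1) = (17.10, -4.100). On A1, R sits at bearing 90° from K; a 101° counterclockwise sweep puts B at bearing 191°, so B = K + 4.1·(cos 191°, sin 191°) = (13.08, -4.882). Tangency of A1 to BJ means the radius KB is perpendicular to BJ, so BJ runs along (−sin 191°, cos 191°); with |BJ| = 33.3, J = (19.43, -37.57). Then |RJ| = |J − R| = 37.64.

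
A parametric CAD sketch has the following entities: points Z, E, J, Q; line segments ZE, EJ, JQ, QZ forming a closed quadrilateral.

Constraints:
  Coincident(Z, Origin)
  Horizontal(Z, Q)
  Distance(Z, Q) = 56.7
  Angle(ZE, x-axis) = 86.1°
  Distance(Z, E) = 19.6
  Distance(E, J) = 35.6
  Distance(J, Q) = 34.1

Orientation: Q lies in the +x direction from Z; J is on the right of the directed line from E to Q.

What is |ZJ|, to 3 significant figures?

25.0

Z is at the origin; Z and Q share the same y with |ZQ| = 56.7 and Q in +x, so Q = (56.7, 0). ZE runs at 86.1° with |ZE| = 19.6, so E = (1.33, 19.6). J is determined by |EJ| = 35.6 and |JQ| = 34.1 together: it lies at the intersection of circle(E, 35.6) and circle(Q, 34.1). With |EQ| = 58.7, the foot of the radical line on EQ is 30.2 from E and the perpendicular offset is √(35.6² − 30.2²) = 18.8. Taking the right-of-EQ solution: J = (23.6, -8.22).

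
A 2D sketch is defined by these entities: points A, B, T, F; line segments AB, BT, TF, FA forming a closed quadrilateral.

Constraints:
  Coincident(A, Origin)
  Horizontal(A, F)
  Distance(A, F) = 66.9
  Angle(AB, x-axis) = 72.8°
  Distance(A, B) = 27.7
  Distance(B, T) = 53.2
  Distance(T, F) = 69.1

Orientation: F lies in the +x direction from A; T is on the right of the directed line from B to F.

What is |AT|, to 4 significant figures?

26.67

Checks: |BT| = 53.20 ✓; |TF| = 69.10 ✓.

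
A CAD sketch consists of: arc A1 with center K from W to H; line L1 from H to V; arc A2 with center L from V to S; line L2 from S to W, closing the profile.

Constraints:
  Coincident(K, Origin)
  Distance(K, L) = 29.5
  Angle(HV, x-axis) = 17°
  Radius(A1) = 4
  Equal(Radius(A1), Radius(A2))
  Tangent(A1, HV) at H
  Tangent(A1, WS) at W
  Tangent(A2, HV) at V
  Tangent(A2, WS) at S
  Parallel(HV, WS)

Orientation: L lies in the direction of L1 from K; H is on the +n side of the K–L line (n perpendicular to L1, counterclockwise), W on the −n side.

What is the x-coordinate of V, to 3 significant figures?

27.0

The slot axis is L1's direction at 17.0°, so u = (cos 17.0°, sin 17.0°) = (0.956, 0.292) and n = (−sin 17.0°, cos 17.0°) = (-0.292, 0.956). K is at the origin and L lies 29.5 along u from K, so L = 29.5·u = (28.2, 8.62). Tangency of A1 to both parallel lines with radius 4.0 puts H and W at K ± 4.0·n: H = (-1.17, 3.83), W = (1.17, -3.83). Equal radii place V and S the same way about L: V = L + 4.0·n = (27.0, 12.5), S = L − 4.0·n = (29.4, 4.80). So V.x = 27.0.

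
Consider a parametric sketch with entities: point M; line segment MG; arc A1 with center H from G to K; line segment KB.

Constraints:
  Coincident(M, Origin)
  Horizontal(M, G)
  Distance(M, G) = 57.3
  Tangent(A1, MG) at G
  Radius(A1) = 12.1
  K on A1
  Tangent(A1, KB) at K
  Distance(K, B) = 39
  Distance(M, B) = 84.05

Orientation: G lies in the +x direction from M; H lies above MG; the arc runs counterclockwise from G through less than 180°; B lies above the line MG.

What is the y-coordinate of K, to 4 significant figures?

13.13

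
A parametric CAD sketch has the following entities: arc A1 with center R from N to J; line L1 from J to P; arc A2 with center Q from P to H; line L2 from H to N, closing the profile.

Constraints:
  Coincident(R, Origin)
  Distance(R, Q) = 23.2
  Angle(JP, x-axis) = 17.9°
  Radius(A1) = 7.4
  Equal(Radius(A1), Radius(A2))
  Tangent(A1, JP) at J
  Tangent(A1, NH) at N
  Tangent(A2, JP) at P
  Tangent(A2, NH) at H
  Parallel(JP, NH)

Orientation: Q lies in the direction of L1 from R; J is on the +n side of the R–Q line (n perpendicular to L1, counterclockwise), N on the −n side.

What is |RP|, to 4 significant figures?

24.35

The slot axis is L1's direction at 17.9°, so u = (cos 17.9°, sin 17.9°) = (0.9516, 0.3074) and n = (−sin 17.9°, cos 17.9°) = (-0.3074, 0.9516). R is at the origin and Q lies 23.2 along u from R, so Q = 23.2·u = (22.08, 7.131). Tangency of A1 to both parallel lines with radius 7.4 puts J and N at R ± 7.4·n: J = (-2.274, 7.042), N = (2.274, -7.042). Equal radii place P and H the same way about Q: P = Q + 7.4·n = (19.80, 14.17), H = Q − 7.4·n = (24.35, 0.08887). Then |RP| = |P − R| = 24.35.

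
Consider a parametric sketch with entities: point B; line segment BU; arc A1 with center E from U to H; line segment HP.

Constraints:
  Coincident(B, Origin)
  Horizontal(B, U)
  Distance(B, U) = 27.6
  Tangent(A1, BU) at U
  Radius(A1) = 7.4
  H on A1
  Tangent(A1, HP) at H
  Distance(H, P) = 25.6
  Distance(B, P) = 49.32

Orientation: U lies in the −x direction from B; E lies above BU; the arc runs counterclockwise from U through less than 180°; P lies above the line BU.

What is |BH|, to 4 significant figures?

24.79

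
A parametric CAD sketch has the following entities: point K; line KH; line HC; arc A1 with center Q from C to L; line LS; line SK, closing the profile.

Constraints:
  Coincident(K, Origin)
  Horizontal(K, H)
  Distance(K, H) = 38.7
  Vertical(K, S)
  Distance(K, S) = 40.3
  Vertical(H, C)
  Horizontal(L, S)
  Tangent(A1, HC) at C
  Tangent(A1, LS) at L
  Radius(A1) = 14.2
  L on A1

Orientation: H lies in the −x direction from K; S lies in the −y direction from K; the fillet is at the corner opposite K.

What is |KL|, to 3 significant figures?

47.2

The virtual corner opposite K is at (-38.7, -40.3). The tangent condition forces QC to be normal to HC and tangency of A1 to LS means the radius QL is perpendicular to LS, with radius 14.2, so the center Q sits 14.2 in from both sides at Q = (-24.5, -26.1). That places the tangent points at C = (-38.7, -26.1) on HC and L = (-24.5, -40.3) on LS. Then |KL| = |L − K| = 47.2.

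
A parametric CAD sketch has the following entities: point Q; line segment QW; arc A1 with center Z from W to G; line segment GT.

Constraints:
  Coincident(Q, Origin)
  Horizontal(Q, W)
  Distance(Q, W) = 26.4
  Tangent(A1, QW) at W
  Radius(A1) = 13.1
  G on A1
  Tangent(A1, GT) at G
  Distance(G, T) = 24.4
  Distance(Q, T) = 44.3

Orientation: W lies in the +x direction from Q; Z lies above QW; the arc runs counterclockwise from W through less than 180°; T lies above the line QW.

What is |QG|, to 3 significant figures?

42.2

Q is at the origin; QW is horizontal with |QW| = 26.4 and W on the +x side, so W = (26.4, 0.00). The tangent condition forces ZW to be normal to QW, so Z = W + (0, 13.1) = (26.4, 13.1). Since ZG ⟂ GT (tangency), |ZT| = √(13.1² + 24.4²) = 27.7 regardless of where G sits on A1. So T lies on both circle(Q, 44.3) and circle(Z, 27.7); the above-QW intersection is T = (19.3, 39.9). G is the foot of the tangent from T: G = (36.0, 22.0).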